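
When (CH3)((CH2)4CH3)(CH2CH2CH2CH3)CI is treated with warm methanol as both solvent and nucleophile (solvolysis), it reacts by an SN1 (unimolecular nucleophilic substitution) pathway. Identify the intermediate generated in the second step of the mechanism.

oxonium ion

Step 1: Ionisation: the C–I σ-bond cleaves heterolytically; both bonding electrons depart with I⁻, leaving a tertiary carbocation at the α-carbon.
Step 2: CH3OH donates an oxygen lone pair into the empty p orbital of the cation, giving a protonated ether (an oxonium ion).
After step 2 the species present is an oxonium ion.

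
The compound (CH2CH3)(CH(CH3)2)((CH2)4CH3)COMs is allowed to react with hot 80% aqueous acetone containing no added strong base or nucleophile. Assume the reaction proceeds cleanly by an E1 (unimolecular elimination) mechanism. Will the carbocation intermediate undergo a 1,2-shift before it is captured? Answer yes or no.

The first-formed carbocation is tertiary.
No single 1,2-shift to an adjacent carbon would produce a more-substituted cation than the one already present, so no rearrangement occurs.

no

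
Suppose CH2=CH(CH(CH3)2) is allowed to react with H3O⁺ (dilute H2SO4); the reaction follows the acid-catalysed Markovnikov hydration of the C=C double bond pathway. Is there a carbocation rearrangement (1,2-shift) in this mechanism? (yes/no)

yes

The first-formed carbocation is secondary.
The adjacent isopropyl carbon already bears 2 other carbon substituents and has a hydrogen to migrate; after a 1,2-hydride shift from that carbon the positive charge sits on a tertiary centre.
Tertiary is more stable than secondary, so the shift occurs.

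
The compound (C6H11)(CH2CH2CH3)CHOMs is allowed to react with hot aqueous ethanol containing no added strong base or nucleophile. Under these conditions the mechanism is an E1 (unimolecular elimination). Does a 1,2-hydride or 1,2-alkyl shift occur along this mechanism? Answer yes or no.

The first-formed carbocation is secondary.
The adjacent cyclohexyl carbon already bears 2 other carbon substituents and has a hydrogen to migrate; after a 1,2-hydride shift from that carbon the positive charge sits on a tertiary centre.
Tertiary is more stable than secondary, so the shift occurs.

yes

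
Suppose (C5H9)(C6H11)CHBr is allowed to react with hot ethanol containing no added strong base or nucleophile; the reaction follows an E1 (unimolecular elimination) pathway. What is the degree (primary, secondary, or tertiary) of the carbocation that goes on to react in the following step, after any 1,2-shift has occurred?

Step 1: Ionisation: the C–Br σ-bond cleaves heterolytically; both bonding electrons depart with Br⁻, leaving a secondary carbocation at the α-carbon.
Step 2: A hydride (H with its bonding pair) migrates from the adjacent cyclohexyl carbon to the cationic centre — a 1,2-hydride shift — upgrading the secondary cation to a tertiary one.
The cation rearranges from secondary to tertiary via a 1,2-hydride shift from the adjacent cyclohexyl carbon; the tertiary cation is what reacts next.

tertiary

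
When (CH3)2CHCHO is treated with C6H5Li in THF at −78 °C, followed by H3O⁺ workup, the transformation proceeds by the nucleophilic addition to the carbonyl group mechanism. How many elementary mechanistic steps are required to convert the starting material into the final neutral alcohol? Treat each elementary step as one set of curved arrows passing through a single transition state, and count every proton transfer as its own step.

2

Step 1: Nucleophilic addition: the carbanion-like carbon of C6H5Li adds to the carbonyl carbon, pushing the π(C=O) electron pair onto oxygen and giving a tetrahedral alkoxide.
Step 2: On H3O⁺ workup the alkoxide oxygen is protonated, giving an alcohol.
Total: 2 elementary steps.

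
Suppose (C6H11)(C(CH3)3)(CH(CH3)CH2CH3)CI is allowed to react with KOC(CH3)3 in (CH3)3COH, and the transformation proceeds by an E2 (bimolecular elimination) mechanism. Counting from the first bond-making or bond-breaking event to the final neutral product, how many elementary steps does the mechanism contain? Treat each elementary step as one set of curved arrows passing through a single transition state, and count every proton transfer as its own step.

1

Step 1: In one step, (CH3)3CO⁻ pulls off a β-proton, the C–I bond cleaves, and a C=C double bond forms between the α- and β-carbons (E2, anti elimination).
Total: 1 elementary step.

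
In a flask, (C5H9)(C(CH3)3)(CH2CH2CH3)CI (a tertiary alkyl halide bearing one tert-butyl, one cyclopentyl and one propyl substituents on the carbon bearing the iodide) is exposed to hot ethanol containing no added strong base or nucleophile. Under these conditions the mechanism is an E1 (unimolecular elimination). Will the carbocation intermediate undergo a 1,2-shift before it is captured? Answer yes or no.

The first-formed carbocation is tertiary.
No single 1,2-shift to an adjacent carbon would produce a more-substituted cation than the one already present, so no rearrangement occurs.

no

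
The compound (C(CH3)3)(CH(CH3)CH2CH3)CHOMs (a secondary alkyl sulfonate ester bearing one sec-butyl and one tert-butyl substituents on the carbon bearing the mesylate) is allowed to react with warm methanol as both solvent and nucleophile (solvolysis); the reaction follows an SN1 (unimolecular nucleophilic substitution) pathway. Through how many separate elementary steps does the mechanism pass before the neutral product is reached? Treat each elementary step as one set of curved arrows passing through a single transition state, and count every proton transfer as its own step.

4

Step 1: Rate-determining heterolysis of the C–O bond gives MsO⁻ and a secondary carbocation.
Step 2: Carbocation rearrangement: a 1,2-hydride shift from the adjacent sec-butyl carbon converts the initially-formed secondary cation into the more stable tertiary cation.
Step 3: CH3OH donates an oxygen lone pair into the empty p orbital of the cation, giving a protonated ether (an oxonium ion).
Step 4: Deprotonation of the oxonium oxygen by solvent methanol yields the neutral ether.
Total: 4 elementary steps.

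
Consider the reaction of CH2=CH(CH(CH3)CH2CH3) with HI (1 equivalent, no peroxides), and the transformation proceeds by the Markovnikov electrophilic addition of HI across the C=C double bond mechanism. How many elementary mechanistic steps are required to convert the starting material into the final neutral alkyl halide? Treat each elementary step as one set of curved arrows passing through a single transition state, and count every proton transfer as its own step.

3

Step 1: Protonation of the alkene by HI: the π bond acts as the nucleophile and picks up H⁺, giving the more stable (Markovnikov) secondary carbocation. The H–I bond breaks heterolytically, releasing I⁻.
Step 2: Carbocation rearrangement: a 1,2-hydride shift from the adjacent sec-butyl carbon converts the initially-formed secondary cation into the more stable tertiary cation.
Step 3: I⁻ captures the cation: a lone pair on I⁻ fills the empty p orbital, producing the alkyl halide product.
Total: 3 elementary steps.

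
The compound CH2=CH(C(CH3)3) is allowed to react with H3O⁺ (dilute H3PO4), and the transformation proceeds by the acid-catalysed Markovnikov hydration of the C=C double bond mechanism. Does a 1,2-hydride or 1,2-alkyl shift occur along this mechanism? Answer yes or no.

The first-formed carbocation is secondary.
The adjacent tert-butyl carbon has no hydrogen but bears methyl groups; migration of one methyl with its bonding pair (a 1,2-methyl shift) places the charge on a tertiary centre.
Tertiary is more stable than secondary, so the shift occurs.

yes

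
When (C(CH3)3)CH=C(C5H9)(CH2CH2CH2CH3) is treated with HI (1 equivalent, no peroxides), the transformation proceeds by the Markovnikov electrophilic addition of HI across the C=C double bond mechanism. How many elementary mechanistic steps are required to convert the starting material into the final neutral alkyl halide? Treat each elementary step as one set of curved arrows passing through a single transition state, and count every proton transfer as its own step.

Step 1: Protonation of the alkene by HI: the π bond acts as the nucleophile and picks up H⁺, giving the more stable (Markovnikov) tertiary carbocation. The H–I bond breaks heterolytically, releasing I⁻.
(No 1,2-shift: no single shift to an adjacent carbon would give a more stable cation.)
Step 2: I⁻ captures the cation: a lone pair on I⁻ fills the empty p orbital, producing the alkyl halide product.
Total: 2 elementary steps.

2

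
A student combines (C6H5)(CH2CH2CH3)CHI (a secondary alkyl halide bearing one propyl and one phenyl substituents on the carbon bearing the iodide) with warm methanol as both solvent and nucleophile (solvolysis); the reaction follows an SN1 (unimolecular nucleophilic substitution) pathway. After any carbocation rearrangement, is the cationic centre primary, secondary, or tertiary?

Step 1: Unassisted departure of I⁻ (taking the C–I bonding pair) generates a secondary carbocation.
No single 1,2-shift to an adjacent carbon would give a more-substituted cation, so no rearrangement occurs.

secondary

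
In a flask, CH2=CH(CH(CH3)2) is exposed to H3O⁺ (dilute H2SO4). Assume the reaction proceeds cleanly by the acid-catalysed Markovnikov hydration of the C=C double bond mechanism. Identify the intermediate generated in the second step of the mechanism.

Step 1: The π electrons of the C=C bond attack a proton of H3O⁺; Markovnikov addition places the new C–H on the less-substituted alkene carbon, so the positive charge ends up on the more-substituted carbon — a secondary carbocation. H2O is released.
Step 2: Carbocation rearrangement: a 1,2-hydride shift from the adjacent isopropyl carbon converts the initially-formed secondary cation into the more stable tertiary cation.
After step 2 the species present is a tertiary carbocation.

tertiary carbocation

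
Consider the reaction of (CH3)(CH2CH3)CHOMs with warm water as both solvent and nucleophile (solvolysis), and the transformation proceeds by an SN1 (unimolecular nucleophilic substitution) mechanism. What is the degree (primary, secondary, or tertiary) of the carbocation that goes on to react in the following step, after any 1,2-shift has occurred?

Step 1: Ionisation: the C–O σ-bond cleaves heterolytically; both bonding electrons depart with MsO⁻, leaving a secondary carbocation at the α-carbon.
No single 1,2-shift to an adjacent carbon would give a more-substituted cation, so no rearrangement occurs.

secondary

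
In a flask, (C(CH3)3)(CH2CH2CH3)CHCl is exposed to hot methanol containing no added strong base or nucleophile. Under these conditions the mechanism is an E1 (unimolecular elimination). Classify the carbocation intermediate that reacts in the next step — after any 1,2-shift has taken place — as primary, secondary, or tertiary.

tertiary

Step 1: The C–Cl bond breaks with both electrons going to the chloride; Cl⁻ leaves and a secondary carbocation remains.
Step 2: A 1,2-methyl shift from the adjacent tert-butyl carbon moves the positive charge from the secondary centre to an adjacent carbon, generating a more stable tertiary carbocation.
The cation rearranges from secondary to tertiary via a 1,2-methyl shift from the adjacent tert-butyl carbon; the tertiary cation is what reacts next.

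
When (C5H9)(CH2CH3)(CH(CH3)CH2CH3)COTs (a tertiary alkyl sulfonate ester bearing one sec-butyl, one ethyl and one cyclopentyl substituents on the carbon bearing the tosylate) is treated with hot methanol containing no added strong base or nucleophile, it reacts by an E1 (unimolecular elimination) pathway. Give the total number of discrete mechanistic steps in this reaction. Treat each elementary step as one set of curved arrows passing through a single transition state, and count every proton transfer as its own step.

Step 1: Ionisation: the C–O σ-bond cleaves heterolytically; both bonding electrons depart with TsO⁻, leaving a tertiary carbocation at the α-carbon.
(No 1,2-shift: no single shift to an adjacent carbon would give a more stable cation.)
Step 2: A weak base (a methanol molecule from the solvent) removes a proton from a carbon adjacent to the cationic centre; the electrons of that C–H bond become the new π(C=C) bond, giving the alkene.
Total: 2 elementary steps.

2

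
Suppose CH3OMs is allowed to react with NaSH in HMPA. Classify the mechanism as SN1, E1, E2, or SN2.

Conditions: a methyl substrate with a strong nucleophile in the polar aprotic solvent HMPA.
These conditions are the textbook signature of the SN2 pathway.
An unhindered substrate with a strong nucleophile in a polar aprotic solvent favours one-step backside displacement.

SN2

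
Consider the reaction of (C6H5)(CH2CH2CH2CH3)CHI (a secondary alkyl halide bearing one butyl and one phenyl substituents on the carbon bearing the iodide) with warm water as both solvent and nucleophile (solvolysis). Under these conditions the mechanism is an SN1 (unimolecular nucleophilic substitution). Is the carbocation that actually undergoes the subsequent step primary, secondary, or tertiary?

secondary

Step 1: Rate-determining heterolysis of the C–I bond gives I⁻ and a secondary carbocation.
No single 1,2-shift to an adjacent carbon would give a more-substituted cation, so no rearrangement occurs.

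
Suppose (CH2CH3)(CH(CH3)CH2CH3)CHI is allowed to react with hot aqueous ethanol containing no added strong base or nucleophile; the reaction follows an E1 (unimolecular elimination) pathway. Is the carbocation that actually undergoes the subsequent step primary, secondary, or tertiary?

tertiary

Step 1: Rate-determining heterolysis of the C–I bond gives I⁻ and a secondary carbocation.
Step 2: Carbocation rearrangement: a 1,2-hydride shift from the adjacent sec-butyl carbon converts the initially-formed secondary cation into the more stable tertiary cation.
The cation rearranges from secondary to tertiary via a 1,2-hydride shift from the adjacent sec-butyl carbon; the tertiary cation is what reacts next.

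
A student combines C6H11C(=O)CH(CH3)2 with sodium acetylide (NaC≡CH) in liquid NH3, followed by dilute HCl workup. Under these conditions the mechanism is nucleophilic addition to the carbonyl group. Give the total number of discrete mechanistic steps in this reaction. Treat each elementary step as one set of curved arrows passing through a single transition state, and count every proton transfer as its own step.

Step 1: Nucleophilic addition: HC≡C⁻ adds to the carbonyl carbon, pushing the π(C=O) electron pair onto oxygen and giving a tetrahedral alkoxide.
Step 2: Protonation of the alkoxide by dilute HCl workup furnishes a propargyl alcohol.
Total: 2 elementary steps.

2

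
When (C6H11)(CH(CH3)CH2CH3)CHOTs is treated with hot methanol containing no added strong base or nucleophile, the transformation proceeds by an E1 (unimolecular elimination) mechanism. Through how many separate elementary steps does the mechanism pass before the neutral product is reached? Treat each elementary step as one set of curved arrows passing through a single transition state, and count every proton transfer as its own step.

Step 1: The C–O bond breaks with both electrons going to the tosylate; TsO⁻ leaves and a secondary carbocation remains.
Step 2: A hydride (H with its bonding pair) migrates from the adjacent cyclohexyl carbon to the cationic centre — a 1,2-hydride shift — upgrading the secondary cation to a tertiary one.
Step 3: A methanol molecule (solvent) deprotonates a β-carbon; as the C–H bond breaks, those electrons form the new alkene π bond.
Total: 3 elementary steps.

3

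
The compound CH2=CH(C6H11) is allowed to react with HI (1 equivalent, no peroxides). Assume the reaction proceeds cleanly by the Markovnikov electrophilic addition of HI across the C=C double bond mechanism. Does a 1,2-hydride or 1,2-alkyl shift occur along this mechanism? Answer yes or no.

yes

The first-formed carbocation is secondary.
The adjacent cyclohexyl carbon already bears 2 other carbon substituents and has a hydrogen to migrate; after a 1,2-hydride shift from that carbon the positive charge sits on a tertiary centre.
Tertiary is more stable than secondary, so the shift occurs.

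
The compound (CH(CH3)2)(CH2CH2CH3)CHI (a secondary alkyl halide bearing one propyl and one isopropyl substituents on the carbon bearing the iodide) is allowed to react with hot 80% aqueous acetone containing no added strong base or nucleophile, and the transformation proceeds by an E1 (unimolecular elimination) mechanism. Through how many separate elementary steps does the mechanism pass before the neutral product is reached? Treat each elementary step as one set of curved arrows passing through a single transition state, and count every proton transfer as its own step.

Step 1: The C–I bond breaks with both electrons going to the iodide; I⁻ leaves and a secondary carbocation remains.
Step 2: A 1,2-hydride shift from the adjacent isopropyl carbon moves the positive charge from the secondary centre to an adjacent carbon, generating a more stable tertiary carbocation.
Step 3: Loss of a β-proton to a water molecule of the solvent: the C–H bonding pair collapses toward the cationic carbon to form the C=C π bond, yielding the alkene.
Total: 3 elementary steps.

3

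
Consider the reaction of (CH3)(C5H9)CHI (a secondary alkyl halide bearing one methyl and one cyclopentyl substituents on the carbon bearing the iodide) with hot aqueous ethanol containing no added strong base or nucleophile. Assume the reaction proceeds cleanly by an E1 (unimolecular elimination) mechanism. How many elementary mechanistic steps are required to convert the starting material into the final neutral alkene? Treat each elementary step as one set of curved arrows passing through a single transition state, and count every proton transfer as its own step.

Step 1: The C–I bond breaks with both electrons going to the iodide; I⁻ leaves and a secondary carbocation remains.
Step 2: Carbocation rearrangement: a 1,2-hydride shift from the adjacent cyclopentyl carbon converts the initially-formed secondary cation into the more stable tertiary cation.
Step 3: A weak base (a water (or ethanol) molecule from the solvent) removes a proton from a carbon adjacent to the cationic centre; the electrons of that C–H bond become the new π(C=C) bond, giving the alkene.
Total: 3 elementary steps.

3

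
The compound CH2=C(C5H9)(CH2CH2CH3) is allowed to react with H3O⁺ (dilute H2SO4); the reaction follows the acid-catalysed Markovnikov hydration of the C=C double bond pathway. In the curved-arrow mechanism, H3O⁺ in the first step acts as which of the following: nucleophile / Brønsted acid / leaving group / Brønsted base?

Brønsted acid

Step 1: Protonation of the alkene by H3O⁺: the π bond acts as the nucleophile and picks up H⁺, giving the more stable (Markovnikov) tertiary carbocation. H2O is released.
H3O⁺ in the first step donates a proton in a proton-transfer step — a Brønsted acid.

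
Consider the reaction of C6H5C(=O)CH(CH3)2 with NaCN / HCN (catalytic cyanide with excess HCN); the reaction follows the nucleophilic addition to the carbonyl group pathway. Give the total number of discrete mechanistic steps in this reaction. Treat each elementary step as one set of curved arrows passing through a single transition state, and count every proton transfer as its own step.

Step 1: A lone pair / filled orbital on CN⁻ attacks the electrophilic carbonyl carbon; the π(C=O) electrons shift onto oxygen, producing a tetrahedral alkoxide intermediate.
Step 2: The alkoxide oxygen removes a proton from HCN present in the mixture, giving a cyanohydrin and regenerating CN⁻.
Total: 2 elementary steps.

2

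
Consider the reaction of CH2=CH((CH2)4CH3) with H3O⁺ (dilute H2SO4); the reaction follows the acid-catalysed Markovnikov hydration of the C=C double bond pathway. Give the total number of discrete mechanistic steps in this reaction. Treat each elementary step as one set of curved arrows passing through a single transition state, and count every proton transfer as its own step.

Step 1: The π electrons of the C=C bond attack a proton of H3O⁺; Markovnikov addition places the new C–H on the less-substituted alkene carbon, so the positive charge ends up on the more-substituted carbon — a secondary carbocation. H2O is released.
(No 1,2-shift: no single shift to an adjacent carbon would give a more stable cation.)
Step 2: A lone pair on the oxygen of H2O attacks the carbocation, forming a C–O bond and an oxonium ion (a protonated alcohol).
Step 3: H2O removes a proton from the oxonium oxygen, regenerating H3O⁺ and giving the neutral alcohol.
Total: 3 elementary steps.

3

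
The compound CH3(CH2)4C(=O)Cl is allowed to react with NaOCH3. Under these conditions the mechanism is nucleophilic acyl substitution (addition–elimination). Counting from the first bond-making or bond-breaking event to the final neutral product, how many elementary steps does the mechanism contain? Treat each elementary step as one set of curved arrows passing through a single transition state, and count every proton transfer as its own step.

2

Step 1: CH3O⁻ adds to the carbonyl carbon; the C=O π electrons shift onto oxygen and a tetrahedral alkoxide intermediate forms.
Step 2: An oxygen lone pair re-forms the C=O π bond as the C–Cl σ-bond breaks; Cl⁻ is expelled.
Total: 2 elementary steps.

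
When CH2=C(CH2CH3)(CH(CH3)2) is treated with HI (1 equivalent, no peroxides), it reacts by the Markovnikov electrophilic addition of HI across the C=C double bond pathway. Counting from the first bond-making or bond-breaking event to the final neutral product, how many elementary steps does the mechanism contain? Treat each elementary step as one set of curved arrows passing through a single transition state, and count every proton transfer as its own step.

2

Step 1: The π electrons of the C=C bond attack a proton of HI; Markovnikov addition places the new C–H on the less-substituted alkene carbon, so the positive charge ends up on the more-substituted carbon — a tertiary carbocation. The H–I bond breaks heterolytically, releasing I⁻.
(No 1,2-shift: no single shift to an adjacent carbon would give a more stable cation.)
Step 2: I⁻ captures the cation: a lone pair on I⁻ fills the empty p orbital, producing the alkyl halide product.
Total: 2 elementary steps.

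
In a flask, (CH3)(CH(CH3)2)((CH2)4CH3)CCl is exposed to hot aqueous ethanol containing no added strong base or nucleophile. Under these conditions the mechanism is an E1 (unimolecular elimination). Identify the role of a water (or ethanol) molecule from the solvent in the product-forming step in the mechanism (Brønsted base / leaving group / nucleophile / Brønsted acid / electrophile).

Step 2: A water (or ethanol) molecule (solvent) deprotonates a β-carbon; as the C–H bond breaks, those electrons form the new alkene π bond.
A water (or ethanol) molecule from the solvent in the product-forming step accepts a proton in a proton-transfer step — a Brønsted base.

Brønsted base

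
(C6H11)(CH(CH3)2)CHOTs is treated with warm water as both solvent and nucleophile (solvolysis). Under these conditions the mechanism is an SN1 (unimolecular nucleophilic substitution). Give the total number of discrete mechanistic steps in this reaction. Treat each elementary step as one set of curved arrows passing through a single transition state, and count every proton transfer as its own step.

4

Step 1: Unassisted departure of TsO⁻ (taking the C–O bonding pair) generates a secondary carbocation.
Step 2: A 1,2-hydride shift from the adjacent isopropyl carbon moves the positive charge from the secondary centre to an adjacent carbon, generating a more stable tertiary carbocation.
Step 3: Nucleophilic capture: the oxygen of H2O bonds to the cationic carbon, producing an oxonium-ion intermediate.
Step 4: Deprotonation of the oxonium oxygen by solvent water yields the neutral alcohol.
Total: 4 elementary steps.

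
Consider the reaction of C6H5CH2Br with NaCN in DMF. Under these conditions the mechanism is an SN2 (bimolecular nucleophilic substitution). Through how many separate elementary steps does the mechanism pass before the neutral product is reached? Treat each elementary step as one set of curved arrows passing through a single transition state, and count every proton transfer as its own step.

Step 1: CN⁻ attacks the back face of the α-carbon while Br⁻ departs with the C–Br bonding pair — a single concerted displacement through a pentacoordinate transition state.
Total: 1 elementary step.

1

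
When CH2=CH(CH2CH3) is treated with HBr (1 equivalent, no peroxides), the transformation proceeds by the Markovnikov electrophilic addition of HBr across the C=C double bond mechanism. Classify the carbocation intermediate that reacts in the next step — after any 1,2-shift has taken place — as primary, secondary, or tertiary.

Step 1: The π electrons of the C=C bond attack a proton of HBr; Markovnikov addition places the new C–H on the less-substituted alkene carbon, so the positive charge ends up on the more-substituted carbon — a secondary carbocation. The H–Br bond breaks heterolytically, releasing Br⁻.
No single 1,2-shift to an adjacent carbon would give a more-substituted cation, so no rearrangement occurs.

secondary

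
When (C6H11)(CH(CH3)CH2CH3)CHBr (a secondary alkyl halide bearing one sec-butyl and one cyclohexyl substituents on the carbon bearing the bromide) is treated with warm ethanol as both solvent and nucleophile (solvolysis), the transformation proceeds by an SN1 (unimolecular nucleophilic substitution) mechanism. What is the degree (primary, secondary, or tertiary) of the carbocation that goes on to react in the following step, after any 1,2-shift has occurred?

Step 1: Unassisted departure of Br⁻ (taking the C–Br bonding pair) generates a secondary carbocation.
Step 2: A 1,2-hydride shift from the adjacent sec-butyl carbon moves the positive charge from the secondary centre to an adjacent carbon, generating a more stable tertiary carbocation.
The cation rearranges from secondary to tertiary via a 1,2-hydride shift from the adjacent sec-butyl carbon; the tertiary cation is what reacts next.

tertiary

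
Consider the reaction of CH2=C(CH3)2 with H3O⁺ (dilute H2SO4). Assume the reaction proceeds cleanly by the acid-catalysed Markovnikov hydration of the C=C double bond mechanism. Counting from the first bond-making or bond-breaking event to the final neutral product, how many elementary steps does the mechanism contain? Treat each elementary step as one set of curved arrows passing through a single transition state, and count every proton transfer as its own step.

Step 1: Electrophilic addition begins with the π(C=C) electrons forming a bond to the proton of H3O⁺. Following Markovnikov's rule, the resulting cation is tertiary. H2O is released.
(No 1,2-shift: no single shift to an adjacent carbon would give a more stable cation.)
Step 2: Nucleophilic capture of the cation by H2O produces the protonated alcohol (an oxonium ion).
Step 3: H2O removes a proton from the oxonium oxygen, regenerating H3O⁺ and giving the neutral alcohol.
Total: 3 elementary steps.

3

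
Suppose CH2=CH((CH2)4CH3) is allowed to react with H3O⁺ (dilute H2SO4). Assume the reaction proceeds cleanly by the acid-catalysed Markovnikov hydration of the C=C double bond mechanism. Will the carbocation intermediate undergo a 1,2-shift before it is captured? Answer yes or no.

The first-formed carbocation is secondary.
No single 1,2-shift to an adjacent carbon would produce a more-substituted cation than the one already present, so no rearrangement occurs.

no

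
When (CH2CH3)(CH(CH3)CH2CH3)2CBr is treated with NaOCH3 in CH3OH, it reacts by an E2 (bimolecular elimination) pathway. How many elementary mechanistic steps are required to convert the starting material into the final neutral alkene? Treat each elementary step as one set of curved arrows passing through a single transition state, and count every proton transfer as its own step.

1

Step 1: Concerted anti-periplanar elimination: CH3O⁻ abstracts a β-H while Br⁻ leaves, and the C–H electrons become the new C=C π bond — all in a single transition state.
Total: 1 elementary step.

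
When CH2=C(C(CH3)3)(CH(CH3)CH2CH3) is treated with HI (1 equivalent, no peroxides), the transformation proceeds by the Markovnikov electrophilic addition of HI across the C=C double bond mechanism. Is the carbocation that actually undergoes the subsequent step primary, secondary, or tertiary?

Step 1: The π electrons of the C=C bond attack a proton of HI; Markovnikov addition places the new C–H on the less-substituted alkene carbon, so the positive charge ends up on the more-substituted carbon — a tertiary carbocation. The H–I bond breaks heterolytically, releasing I⁻.
No single 1,2-shift to an adjacent carbon would give a more-substituted cation, so no rearrangement occurs.

tertiary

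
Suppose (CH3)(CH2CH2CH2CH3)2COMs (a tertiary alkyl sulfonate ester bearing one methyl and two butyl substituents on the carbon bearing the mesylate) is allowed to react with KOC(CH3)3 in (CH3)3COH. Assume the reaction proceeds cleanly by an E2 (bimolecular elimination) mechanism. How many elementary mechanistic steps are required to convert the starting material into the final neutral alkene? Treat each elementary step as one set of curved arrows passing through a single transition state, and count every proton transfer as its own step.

1

Step 1: The strong base (CH3)3CO⁻ removes a β-hydrogen; in the same concerted event the electrons of the breaking C–H bond form the new π(C=C) bond and the C–O σ-bond breaks, expelling MsO⁻. Anti-periplanar geometry; one transition state.
Total: 1 elementary step.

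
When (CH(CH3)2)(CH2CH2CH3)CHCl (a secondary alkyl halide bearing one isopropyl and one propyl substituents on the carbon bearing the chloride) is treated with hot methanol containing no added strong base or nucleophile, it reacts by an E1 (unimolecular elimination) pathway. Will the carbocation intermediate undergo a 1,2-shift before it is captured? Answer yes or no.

yes

The first-formed carbocation is secondary.
The adjacent isopropyl carbon already bears 2 other carbon substituents and has a hydrogen to migrate; after a 1,2-hydride shift from that carbon the positive charge sits on a tertiary centre.
Tertiary is more stable than secondary, so the shift occurs.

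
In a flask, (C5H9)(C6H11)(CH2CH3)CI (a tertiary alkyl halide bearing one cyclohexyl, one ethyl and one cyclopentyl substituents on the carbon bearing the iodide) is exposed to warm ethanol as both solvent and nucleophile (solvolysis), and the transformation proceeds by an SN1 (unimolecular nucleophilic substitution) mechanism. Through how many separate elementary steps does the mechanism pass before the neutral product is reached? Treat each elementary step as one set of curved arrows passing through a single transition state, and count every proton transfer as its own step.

3

Step 1: Rate-determining heterolysis of the C–I bond gives I⁻ and a tertiary carbocation.
(No 1,2-shift: no single shift to an adjacent carbon would give a more stable cation.)
Step 2: A lone pair on the oxygen of CH3CH2OH attacks the carbocation, forming a new C–O σ-bond and an oxonium ion.
Step 3: A second solvent molecule removes the proton on oxygen, giving the neutral ether product.
Total: 3 elementary steps.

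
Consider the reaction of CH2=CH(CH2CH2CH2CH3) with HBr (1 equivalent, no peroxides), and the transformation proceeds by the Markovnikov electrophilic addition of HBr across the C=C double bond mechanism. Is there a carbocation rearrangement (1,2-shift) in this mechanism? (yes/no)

The first-formed carbocation is secondary.
No single 1,2-shift to an adjacent carbon would produce a more-substituted cation than the one already present, so no rearrangement occurs.

no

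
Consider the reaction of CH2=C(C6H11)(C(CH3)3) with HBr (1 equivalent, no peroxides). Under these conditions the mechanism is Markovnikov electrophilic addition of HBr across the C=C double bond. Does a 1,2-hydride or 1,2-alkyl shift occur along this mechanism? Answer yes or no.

The first-formed carbocation is tertiary.
No single 1,2-shift to an adjacent carbon would produce a more-substituted cation than the one already present, so no rearrangement occurs.

no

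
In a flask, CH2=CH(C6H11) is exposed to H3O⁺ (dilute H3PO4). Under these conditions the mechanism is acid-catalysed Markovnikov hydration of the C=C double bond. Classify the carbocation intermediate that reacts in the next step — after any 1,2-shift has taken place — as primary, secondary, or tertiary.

Step 1: The π electrons of the C=C bond attack a proton of H3O⁺; Markovnikov addition places the new C–H on the less-substituted alkene carbon, so the positive charge ends up on the more-substituted carbon — a secondary carbocation. H2O is released.
Step 2: Carbocation rearrangement: a 1,2-hydride shift from the adjacent cyclohexyl carbon converts the initially-formed secondary cation into the more stable tertiary cation.
The cation rearranges from secondary to tertiary via a 1,2-hydride shift from the adjacent cyclohexyl carbon; the tertiary cation is what reacts next.

tertiary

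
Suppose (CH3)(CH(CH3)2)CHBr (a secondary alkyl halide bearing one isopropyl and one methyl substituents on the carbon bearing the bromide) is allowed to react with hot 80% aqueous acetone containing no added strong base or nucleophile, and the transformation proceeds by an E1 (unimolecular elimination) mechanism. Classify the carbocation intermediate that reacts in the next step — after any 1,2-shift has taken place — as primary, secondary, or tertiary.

tertiary

Step 1: Unassisted departure of Br⁻ (taking the C–Br bonding pair) generates a secondary carbocation.
Step 2: Carbocation rearrangement: a 1,2-hydride shift from the adjacent isopropyl carbon converts the initially-formed secondary cation into the more stable tertiary cation.
The cation rearranges from secondary to tertiary via a 1,2-hydride shift from the adjacent isopropyl carbon; the tertiary cation is what reacts next.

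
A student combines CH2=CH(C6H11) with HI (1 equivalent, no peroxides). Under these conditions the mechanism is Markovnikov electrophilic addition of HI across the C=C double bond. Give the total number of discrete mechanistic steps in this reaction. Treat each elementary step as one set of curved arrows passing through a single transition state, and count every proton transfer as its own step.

3

Step 1: The π electrons of the C=C bond attack a proton of HI; Markovnikov addition places the new C–H on the less-substituted alkene carbon, so the positive charge ends up on the more-substituted carbon — a secondary carbocation. The H–I bond breaks heterolytically, releasing I⁻.
Step 2: A 1,2-hydride shift from the adjacent cyclohexyl carbon moves the positive charge from the secondary centre to an adjacent carbon, generating a more stable tertiary carbocation.
Step 3: The I⁻ anion donates a lone pair to the carbocation, forming the new C–I σ-bond and giving the neutral alkyl halide.
Total: 3 elementary steps.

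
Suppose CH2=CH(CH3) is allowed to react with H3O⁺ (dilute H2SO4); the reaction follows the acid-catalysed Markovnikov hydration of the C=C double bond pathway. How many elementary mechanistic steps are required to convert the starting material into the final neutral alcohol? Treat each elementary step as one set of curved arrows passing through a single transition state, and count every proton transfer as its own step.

3

Step 1: Protonation of the alkene by H3O⁺: the π bond acts as the nucleophile and picks up H⁺, giving the more stable (Markovnikov) secondary carbocation. H2O is released.
(No 1,2-shift: no single shift to an adjacent carbon would give a more stable cation.)
Step 2: A lone pair on the oxygen of H2O attacks the carbocation, forming a C–O bond and an oxonium ion (a protonated alcohol).
Step 3: Deprotonation of the oxonium ion by a water molecule delivers the neutral alcohol and regenerates the acid catalyst.
Total: 3 elementary steps.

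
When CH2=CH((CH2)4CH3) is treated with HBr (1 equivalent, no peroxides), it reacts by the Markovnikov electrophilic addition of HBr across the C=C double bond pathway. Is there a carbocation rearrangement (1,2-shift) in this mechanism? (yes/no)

The first-formed carbocation is secondary.
No single 1,2-shift to an adjacent carbon would produce a more-substituted cation than the one already present, so no rearrangement occurs.

no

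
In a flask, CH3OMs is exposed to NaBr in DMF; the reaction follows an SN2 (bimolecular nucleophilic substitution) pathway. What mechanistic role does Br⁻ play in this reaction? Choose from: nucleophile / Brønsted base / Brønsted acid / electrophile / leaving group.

nucleophile

Step 1: The bromide nucleophile donates a lone pair from Br to the α-carbon in a backside attack; simultaneously the C–O σ-bond breaks and both of its electrons leave with MsO⁻. One concerted step with inversion of configuration.
Br⁻ donates an electron pair to form a new σ-bond to carbon — it is the nucleophile.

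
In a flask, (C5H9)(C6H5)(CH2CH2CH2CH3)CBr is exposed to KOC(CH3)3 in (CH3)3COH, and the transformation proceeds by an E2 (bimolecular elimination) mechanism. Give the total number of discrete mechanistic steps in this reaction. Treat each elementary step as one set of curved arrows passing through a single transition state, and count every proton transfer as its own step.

Step 1: In one step, (CH3)3CO⁻ pulls off a β-proton, the C–Br bond cleaves, and a C=C double bond forms between the α- and β-carbons (E2, anti elimination).
Total: 1 elementary step.

1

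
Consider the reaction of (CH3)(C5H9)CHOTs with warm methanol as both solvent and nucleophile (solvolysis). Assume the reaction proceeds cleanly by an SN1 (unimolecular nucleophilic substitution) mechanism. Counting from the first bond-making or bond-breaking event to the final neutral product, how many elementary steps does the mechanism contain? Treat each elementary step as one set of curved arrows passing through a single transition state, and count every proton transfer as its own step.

Step 1: Rate-determining heterolysis of the C–O bond gives TsO⁻ and a secondary carbocation.
Step 2: A hydride (H with its bonding pair) migrates from the adjacent cyclopentyl carbon to the cationic centre — a 1,2-hydride shift — upgrading the secondary cation to a tertiary one.
Step 3: A lone pair on the oxygen of CH3OH attacks the carbocation, forming a new C–O σ-bond and an oxonium ion.
Step 4: Deprotonation of the oxonium oxygen by solvent methanol yields the neutral ether.
Total: 4 elementary steps.

4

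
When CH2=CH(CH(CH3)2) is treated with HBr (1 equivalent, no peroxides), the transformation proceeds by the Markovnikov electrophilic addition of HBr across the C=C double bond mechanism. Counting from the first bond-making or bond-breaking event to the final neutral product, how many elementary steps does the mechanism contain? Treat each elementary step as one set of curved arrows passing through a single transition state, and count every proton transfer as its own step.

Step 1: The π electrons of the C=C bond attack a proton of HBr; Markovnikov addition places the new C–H on the less-substituted alkene carbon, so the positive charge ends up on the more-substituted carbon — a secondary carbocation. The H–Br bond breaks heterolytically, releasing Br⁻.
Step 2: A 1,2-hydride shift from the adjacent isopropyl carbon moves the positive charge from the secondary centre to an adjacent carbon, generating a more stable tertiary carbocation.
Step 3: Nucleophilic attack by Br⁻ on the carbocation completes the addition, giving R–Br.
Total: 3 elementary steps.

3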